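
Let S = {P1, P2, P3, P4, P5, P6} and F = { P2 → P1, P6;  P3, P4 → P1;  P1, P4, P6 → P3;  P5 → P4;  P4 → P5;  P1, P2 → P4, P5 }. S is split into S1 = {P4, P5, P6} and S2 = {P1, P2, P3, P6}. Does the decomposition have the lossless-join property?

Common attributes: S1 ∩ S2 = {P6}.
No dependency enlarges {P6}, so (P6)⁺ = {P6}.
The closure contains neither all of S1 = {P4, P5, P6} nor all of S2 = {P1, P2, P3, P6}, so the common attributes are not a superkey of either fragment. The join is lossy.

No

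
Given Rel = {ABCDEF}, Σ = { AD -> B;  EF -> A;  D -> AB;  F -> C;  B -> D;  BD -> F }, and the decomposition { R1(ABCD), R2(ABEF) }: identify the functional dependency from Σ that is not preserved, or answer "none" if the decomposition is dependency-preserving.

Check F → C: no single fragment contains all of {CF}, and the restricted closure of {F} across the fragments never reaches {C}.
AD → B is preserved.
EF → A is preserved.
D → AB is preserved.
B → D is preserved.
BD → F is preserved.

F -> C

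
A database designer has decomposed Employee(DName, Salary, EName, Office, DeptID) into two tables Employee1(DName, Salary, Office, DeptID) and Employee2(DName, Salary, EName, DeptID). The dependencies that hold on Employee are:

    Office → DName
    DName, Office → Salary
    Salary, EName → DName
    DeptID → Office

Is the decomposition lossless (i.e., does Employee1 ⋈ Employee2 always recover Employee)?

Common attributes: Employee1 ∩ Employee2 = {DName, Salary, DeptID}.
Closure of {DName, Salary, DeptID}: DeptID → Office applies, adding Office. So (DName, Salary, DeptID)⁺ = {DName, Salary, Office, DeptID}.
This closure contains every attribute of Employee1, so Employee1 ∩ Employee2 → Employee1. The join is lossless.

Yes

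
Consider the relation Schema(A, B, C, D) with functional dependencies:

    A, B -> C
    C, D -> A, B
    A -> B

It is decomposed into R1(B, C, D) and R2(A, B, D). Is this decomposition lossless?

Common attributes: R1 ∩ R2 = {B, D}.
No dependency enlarges {B, D}, so (B, D)⁺ = {B, D}.
The closure contains neither all of R1 = {B, C, D} nor all of R2 = {A, B, D}, so the common attributes are not a superkey of either fragment. The join is lossy.

No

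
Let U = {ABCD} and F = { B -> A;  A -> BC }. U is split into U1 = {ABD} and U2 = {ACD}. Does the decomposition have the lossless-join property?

Yes

Common attributes: U1 ∩ U2 = {AD}.
Closure of {AD}: A → BC applies, adding BC. So (AD)⁺ = {ABCD}.
This closure contains every attribute of U1, so U1 ∩ U2 → U1. The join is lossless.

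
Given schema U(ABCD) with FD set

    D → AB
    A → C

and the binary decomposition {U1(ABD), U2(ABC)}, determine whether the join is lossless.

Yes

Common attributes: U1 ∩ U2 = {AB}.
Closure of {AB}: A → C applies, adding C. So (AB)⁺ = {ABC}.
This closure contains every attribute of U2, so U1 ∩ U2 → U2. The join is lossless.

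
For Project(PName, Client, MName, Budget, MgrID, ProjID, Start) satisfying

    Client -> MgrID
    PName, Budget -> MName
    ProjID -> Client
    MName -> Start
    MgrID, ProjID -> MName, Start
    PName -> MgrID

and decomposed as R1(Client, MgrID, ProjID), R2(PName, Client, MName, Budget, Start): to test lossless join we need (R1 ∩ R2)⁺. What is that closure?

R1 ∩ R2 = {Client}.
Client → MgrID applies, adding MgrID
Closure: {Client, MgrID}.

Client, MgrID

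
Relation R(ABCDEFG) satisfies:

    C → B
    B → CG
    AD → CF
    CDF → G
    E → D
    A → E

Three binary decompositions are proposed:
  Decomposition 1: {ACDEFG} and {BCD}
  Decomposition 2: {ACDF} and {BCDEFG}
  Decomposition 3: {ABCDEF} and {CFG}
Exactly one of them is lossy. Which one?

Decomposition 1: common = {CD}, closure = {BCDG} → lossless.
Decomposition 2: common = {CDF}, closure = {BCDFG} → lossy.
Decomposition 3: common = {CF}, closure = {BCFG} → lossless.

Decomposition 2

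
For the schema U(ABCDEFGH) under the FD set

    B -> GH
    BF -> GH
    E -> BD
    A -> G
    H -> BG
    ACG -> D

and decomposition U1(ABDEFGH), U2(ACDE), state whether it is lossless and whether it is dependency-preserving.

Lossless test: (ADE)⁺ = {ABDEGH}, which is a superkey of neither fragment — lossy.
Dependency preservation: ACG → D is not contained in any single fragment, but the restricted closure of its left-hand side across the fragments still reaches the right-hand side; the remaining FDs each lie inside some fragment. All dependencies are preserved.

lossy but dependency-preserving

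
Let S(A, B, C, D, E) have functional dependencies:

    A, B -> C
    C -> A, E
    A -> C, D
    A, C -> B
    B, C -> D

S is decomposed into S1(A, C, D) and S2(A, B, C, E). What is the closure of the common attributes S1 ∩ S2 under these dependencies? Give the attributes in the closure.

S1 ∩ S2 = {A, C}.
C → A, E applies, adding E
A → C, D applies, adding D
A, C → B applies, adding B
Closure: {A, B, C, D, E}.

A, B, C, D, E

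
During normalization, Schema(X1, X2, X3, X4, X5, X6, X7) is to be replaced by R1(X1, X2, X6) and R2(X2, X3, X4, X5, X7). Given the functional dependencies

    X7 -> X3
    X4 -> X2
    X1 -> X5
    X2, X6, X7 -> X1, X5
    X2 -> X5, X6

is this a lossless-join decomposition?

No

Common attributes: R1 ∩ R2 = {X2}.
Closure of {X2}: X2 → X5, X6 applies, adding X5, X6. So (X2)⁺ = {X2, X5, X6}.
The closure contains neither all of R1 = {X1, X2, X6} nor all of R2 = {X2, X3, X4, X5, X7}, so the common attributes are not a superkey of either fragment. The join is lossy.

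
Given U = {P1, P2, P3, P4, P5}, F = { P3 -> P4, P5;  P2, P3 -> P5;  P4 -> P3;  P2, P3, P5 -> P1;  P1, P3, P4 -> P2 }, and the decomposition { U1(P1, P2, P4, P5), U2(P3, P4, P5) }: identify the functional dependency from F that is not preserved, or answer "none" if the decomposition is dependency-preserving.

P3 → P4, P5 lies within U2.
P2, P3 → P5: restricted closure across fragments reaches P5.
P4 → P3 lies within U2.
P2, P3, P5 → P1: restricted closure across fragments reaches P1.
P1, P3, P4 → P2: restricted closure across fragments reaches P2.
Every dependency is enforceable on the fragments, so the decomposition is dependency-preserving.

none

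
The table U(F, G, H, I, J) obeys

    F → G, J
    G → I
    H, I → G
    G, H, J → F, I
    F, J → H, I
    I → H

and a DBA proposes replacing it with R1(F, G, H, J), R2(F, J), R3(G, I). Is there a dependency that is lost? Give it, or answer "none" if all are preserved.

F → G, J lies within R1.
G → I lies within R3.
H, I → G: restricted closure across fragments reaches G.
G, H, J → F, I: restricted closure across fragments reaches F, I.
F, J → H, I: restricted closure across fragments reaches H, I.
I → H: restricted closure across fragments reaches H.
Every dependency is enforceable on the fragments, so the decomposition is dependency-preserving.

none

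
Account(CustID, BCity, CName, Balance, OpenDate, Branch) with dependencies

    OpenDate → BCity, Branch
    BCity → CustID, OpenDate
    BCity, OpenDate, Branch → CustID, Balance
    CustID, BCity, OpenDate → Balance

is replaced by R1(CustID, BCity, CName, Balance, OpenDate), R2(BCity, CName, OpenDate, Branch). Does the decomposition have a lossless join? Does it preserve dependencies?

lossless and dependency-preserving

Lossless test: (BCity, CName, OpenDate)⁺ = {CustID, BCity, CName, Balance, OpenDate, Branch}, which contains all of one fragment — lossless.
Dependency preservation: BCity, OpenDate, Branch → CustID, Balance is not contained in any single fragment, but the restricted closure of its left-hand side across the fragments still reaches the right-hand side; the remaining FDs each lie inside some fragment. All dependencies are preserved.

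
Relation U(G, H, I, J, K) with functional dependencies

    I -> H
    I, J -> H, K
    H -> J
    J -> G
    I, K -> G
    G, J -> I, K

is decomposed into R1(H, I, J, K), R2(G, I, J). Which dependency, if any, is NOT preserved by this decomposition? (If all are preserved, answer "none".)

none

I → H lies within R1.
I, J → H, K lies within R1.
H → J lies within R1.
J → G lies within R2.
I, K → G: restricted closure across fragments reaches G.
G, J → I, K: restricted closure across fragments reaches I, K.
Every dependency is enforceable on the fragments, so the decomposition is dependency-preserving.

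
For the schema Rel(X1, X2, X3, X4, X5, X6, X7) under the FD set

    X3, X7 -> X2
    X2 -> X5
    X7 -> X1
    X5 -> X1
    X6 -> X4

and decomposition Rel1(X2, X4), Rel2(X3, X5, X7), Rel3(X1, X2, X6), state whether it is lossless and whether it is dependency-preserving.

lossy and not dependency-preserving

Lossless test (chase): Rows 1 and 3 agree on X2; apply X2→X5 and equate their X5 entries. Rows 1 and 3 agree on X5; apply X5→X1 and equate their X1 entries. No row becomes fully distinguished — the join is lossy.
Dependency preservation: the restricted closure of {X3, X7} across the fragments never reaches {X2}, so X3, X7 → X2 cannot be enforced without a join — not preserved.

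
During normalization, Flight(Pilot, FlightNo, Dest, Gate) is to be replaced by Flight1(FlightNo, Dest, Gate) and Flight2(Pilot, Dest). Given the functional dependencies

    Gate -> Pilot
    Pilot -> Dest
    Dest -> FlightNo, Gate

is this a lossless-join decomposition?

Common attributes: Flight1 ∩ Flight2 = {Dest}.
Closure of {Dest}: Dest → FlightNo, Gate applies, adding FlightNo, Gate; Gate → Pilot applies, adding Pilot. So (Dest)⁺ = {Pilot, FlightNo, Dest, Gate}.
This closure contains every attribute of Flight1, so Flight1 ∩ Flight2 → Flight1. The join is lossless.

Yes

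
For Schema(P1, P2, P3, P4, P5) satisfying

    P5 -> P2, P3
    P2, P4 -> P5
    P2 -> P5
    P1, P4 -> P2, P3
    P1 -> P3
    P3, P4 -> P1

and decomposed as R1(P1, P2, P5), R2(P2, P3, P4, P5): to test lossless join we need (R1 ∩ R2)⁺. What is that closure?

P2, P3, P5

R1 ∩ R2 = {P2, P5}.
P5 → P2, P3 applies, adding P3
Closure: {P2, P3, P5}.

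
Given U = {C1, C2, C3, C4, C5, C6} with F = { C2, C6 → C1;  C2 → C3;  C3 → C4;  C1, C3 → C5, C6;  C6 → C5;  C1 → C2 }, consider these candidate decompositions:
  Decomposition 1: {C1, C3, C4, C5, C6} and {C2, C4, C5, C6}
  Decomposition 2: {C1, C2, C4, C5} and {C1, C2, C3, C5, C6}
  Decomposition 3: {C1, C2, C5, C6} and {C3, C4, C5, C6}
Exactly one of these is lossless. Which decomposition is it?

Decomposition 2

Decomposition 1: common = {C4, C5, C6}, closure = {C4, C5, C6} → lossy.
Decomposition 2: common = {C1, C2, C5}, closure = {C1, C2, C3, C4, C5, C6} → lossless.
Decomposition 3: common = {C5, C6}, closure = {C5, C6} → lossy.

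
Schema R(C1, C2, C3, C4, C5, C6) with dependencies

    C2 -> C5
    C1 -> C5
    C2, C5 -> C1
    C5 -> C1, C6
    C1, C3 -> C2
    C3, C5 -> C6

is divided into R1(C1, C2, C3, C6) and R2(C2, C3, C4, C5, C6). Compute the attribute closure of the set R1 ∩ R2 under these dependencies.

R1 ∩ R2 = {C2, C3, C6}.
C2 → C5 applies, adding C5
C2, C5 → C1 applies, adding C1
Closure: {C1, C2, C3, C5, C6}.

C1, C2, C3, C5, C6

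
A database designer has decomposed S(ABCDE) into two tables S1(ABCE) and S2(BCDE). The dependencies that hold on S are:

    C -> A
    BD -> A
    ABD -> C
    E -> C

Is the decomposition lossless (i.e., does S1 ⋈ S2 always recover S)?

Common attributes: S1 ∩ S2 = {BCE}.
Closure of {BCE}: C → A applies, adding A. So (BCE)⁺ = {ABCE}.
This closure contains every attribute of S1, so S1 ∩ S2 → S1. The join is lossless.

Yes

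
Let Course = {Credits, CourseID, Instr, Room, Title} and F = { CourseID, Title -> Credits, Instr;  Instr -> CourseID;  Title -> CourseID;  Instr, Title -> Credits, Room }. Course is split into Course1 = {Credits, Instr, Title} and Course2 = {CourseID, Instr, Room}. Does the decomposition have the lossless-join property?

No

Common attributes: Course1 ∩ Course2 = {Instr}.
Closure of {Instr}: Instr → CourseID applies, adding CourseID. So (Instr)⁺ = {CourseID, Instr}.
The closure contains neither all of Course1 = {Credits, Instr, Title} nor all of Course2 = {CourseID, Instr, Room}, so the common attributes are not a superkey of either fragment. The join is lossy.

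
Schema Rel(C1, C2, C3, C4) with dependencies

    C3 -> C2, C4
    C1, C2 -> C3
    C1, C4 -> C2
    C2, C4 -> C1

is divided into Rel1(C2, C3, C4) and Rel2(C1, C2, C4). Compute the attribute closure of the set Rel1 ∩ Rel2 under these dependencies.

C1, C2, C3, C4

Rel1 ∩ Rel2 = {C2, C4}.
C2, C4 → C1 applies, adding C1
C1, C2 → C3 applies, adding C3
Closure: {C1, C2, C3, C4}.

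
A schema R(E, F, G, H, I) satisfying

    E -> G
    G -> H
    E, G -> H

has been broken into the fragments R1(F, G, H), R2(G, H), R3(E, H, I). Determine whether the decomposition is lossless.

No

Chase test. Columns are E, F, G, H, I; row i has aⱼ where attribute j ∈ Ri, else bᵢⱼ.
Initial tableau (one row per fragment):
  row 1: b11 a2 a3 a4 b15
  row 2: b21 b22 a3 a4 b25
  row 3: a1 b32 b33 a4 a5
No row becomes fully distinguished — the join is lossy.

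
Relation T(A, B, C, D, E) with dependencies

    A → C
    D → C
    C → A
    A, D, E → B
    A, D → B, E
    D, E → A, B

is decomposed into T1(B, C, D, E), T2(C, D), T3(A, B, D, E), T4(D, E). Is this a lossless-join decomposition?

Yes

Chase test. Columns are A, B, C, D, E; row i has aⱼ where attribute j ∈ Ti, else bᵢⱼ.
Initial tableau (one row per fragment):
  row 1: b11 a2 a3 a4 a5
  row 2: b21 b22 a3 a4 b25
  row 3: a1 a2 b33 a4 a5
  row 4: b41 b42 b43 a4 a5
Rows 1 and 3 agree on D; apply D→C and equate their C entries.
Rows 1 and 4 agree on D; apply D→C and equate their C entries.
Rows 1 and 2 agree on C; apply C→A and equate their A entries.
Rows 1 and 3 agree on C; apply C→A and equate their A entries.
Rows 1 and 4 agree on C; apply C→A and equate their A entries.
Rows 1 and 4 agree on A, D, E; apply A, D, E→B and equate their B entries.
Rows 1 and 2 agree on A, D; apply A, D→B, E and equate their B, E entries.
Row 1 is now all distinguished symbols — the join is lossless.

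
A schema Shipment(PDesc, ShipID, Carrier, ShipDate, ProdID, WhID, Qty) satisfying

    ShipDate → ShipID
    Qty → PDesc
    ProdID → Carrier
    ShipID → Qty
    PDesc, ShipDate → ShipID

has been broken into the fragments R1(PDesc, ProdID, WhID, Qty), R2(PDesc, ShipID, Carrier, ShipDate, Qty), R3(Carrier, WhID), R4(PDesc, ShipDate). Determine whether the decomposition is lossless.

No

Chase test. Columns are PDesc, ShipID, Carrier, ShipDate, ProdID, WhID, Qty; row i has aⱼ where attribute j ∈ Ri, else bᵢⱼ.
Initial tableau (one row per fragment):
  row 1: a1 b12 b13 b14 a5 a6 a7
  row 2: a1 a2 a3 a4 b25 b26 a7
  row 3: b31 b32 a3 b34 b35 a6 b37
  row 4: a1 b42 b43 a4 b45 b46 b47
Rows 2 and 4 agree on ShipDate; apply ShipDate→ShipID and equate their ShipID entries.
Rows 2 and 4 agree on ShipID; apply ShipID→Qty and equate their Qty entries.
No row becomes fully distinguished — the join is lossy.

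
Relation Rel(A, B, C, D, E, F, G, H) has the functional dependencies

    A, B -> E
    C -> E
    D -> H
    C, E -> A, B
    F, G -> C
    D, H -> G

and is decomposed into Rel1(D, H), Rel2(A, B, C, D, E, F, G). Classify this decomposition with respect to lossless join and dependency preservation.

lossless and dependency-preserving

Lossless test: (D)⁺ = {D, G, H}, which contains all of one fragment — lossless.
Dependency preservation: D, H → G is not contained in any single fragment, but the restricted closure of its left-hand side across the fragments still reaches the right-hand side; the remaining FDs each lie inside some fragment. All dependencies are preserved.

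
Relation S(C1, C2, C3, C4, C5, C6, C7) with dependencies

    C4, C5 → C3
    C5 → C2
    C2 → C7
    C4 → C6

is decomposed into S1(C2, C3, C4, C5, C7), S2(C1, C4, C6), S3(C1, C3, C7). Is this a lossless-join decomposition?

Chase test. Columns are C1, C2, C3, C4, C5, C6, C7; row i has aⱼ where attribute j ∈ Si, else bᵢⱼ.
Initial tableau (one row per fragment):
  row 1: b11 a2 a3 a4 a5 b16 a7
  row 2: a1 b22 b23 a4 b25 a6 b27
  row 3: a1 b32 a3 b34 b35 b36 a7
Rows 1 and 2 agree on C4; apply C4→C6 and equate their C6 entries.
No row becomes fully distinguished — the join is lossy.

No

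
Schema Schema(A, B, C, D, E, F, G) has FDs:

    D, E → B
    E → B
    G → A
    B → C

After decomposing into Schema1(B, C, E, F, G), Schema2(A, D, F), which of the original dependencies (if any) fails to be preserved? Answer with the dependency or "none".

Check G → A: no single fragment contains all of {A, G}, and the restricted closure of {G} across the fragments never reaches {A}.
D, E → B is preserved.
E → B is preserved.
B → C is preserved.

G → A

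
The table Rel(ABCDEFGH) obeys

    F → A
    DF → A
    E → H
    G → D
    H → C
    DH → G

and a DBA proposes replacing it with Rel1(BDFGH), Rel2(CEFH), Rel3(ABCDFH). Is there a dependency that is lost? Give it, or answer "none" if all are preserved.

F → A lies within Rel3.
DF → A lies within Rel3.
E → H lies within Rel2.
G → D lies within Rel1.
H → C lies within Rel2.
DH → G lies within Rel1.
Every dependency is enforceable on the fragments, so the decomposition is dependency-preserving.

none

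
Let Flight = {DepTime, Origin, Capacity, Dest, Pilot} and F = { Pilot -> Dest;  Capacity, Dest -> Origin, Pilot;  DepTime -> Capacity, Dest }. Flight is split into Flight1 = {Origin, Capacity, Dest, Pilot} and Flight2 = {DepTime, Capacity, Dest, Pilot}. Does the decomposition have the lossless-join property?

Common attributes: Flight1 ∩ Flight2 = {Capacity, Dest, Pilot}.
Closure of {Capacity, Dest, Pilot}: Capacity, Dest → Origin, Pilot applies, adding Origin. So (Capacity, Dest, Pilot)⁺ = {Origin, Capacity, Dest, Pilot}.
This closure contains every attribute of Flight1, so Flight1 ∩ Flight2 → Flight1. The join is lossless.

Yes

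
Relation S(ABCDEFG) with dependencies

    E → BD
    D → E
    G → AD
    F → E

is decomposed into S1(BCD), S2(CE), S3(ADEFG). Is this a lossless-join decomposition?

No

Chase test. Columns are ABCDEFG; row i has aⱼ where attribute j ∈ Si, else bᵢⱼ.
Initial tableau (one row per fragment):
  row 1: b11 a2 a3 a4 b15 b16 b17
  row 2: b21 b22 a3 b24 a5 b26 b27
  row 3: a1 b32 b33 a4 a5 a6 a7
Rows 2 and 3 agree on E; apply E→BD and equate their BD entries.
Rows 1 and 2 agree on D; apply D→E and equate their E entries.
Rows 1 and 2 agree on E; apply E→BD and equate their BD entries.
No row becomes fully distinguished — the join is lossy.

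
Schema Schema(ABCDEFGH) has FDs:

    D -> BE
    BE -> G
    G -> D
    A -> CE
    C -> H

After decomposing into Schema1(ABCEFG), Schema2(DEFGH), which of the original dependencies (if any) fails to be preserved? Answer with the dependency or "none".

Check C → H: no single fragment contains all of {CH}, and the restricted closure of {C} across the fragments never reaches {H}.
D → BE is preserved.
BE → G is preserved.
G → D is preserved.
A → CE is preserved.

C -> H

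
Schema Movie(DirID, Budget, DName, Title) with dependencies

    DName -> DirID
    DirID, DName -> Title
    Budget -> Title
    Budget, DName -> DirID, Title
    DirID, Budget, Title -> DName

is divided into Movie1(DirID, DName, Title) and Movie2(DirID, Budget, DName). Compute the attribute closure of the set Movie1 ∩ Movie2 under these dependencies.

DirID, DName, Title

Movie1 ∩ Movie2 = {DirID, DName}.
DirID, DName → Title applies, adding Title
Closure: {DirID, DName, Title}.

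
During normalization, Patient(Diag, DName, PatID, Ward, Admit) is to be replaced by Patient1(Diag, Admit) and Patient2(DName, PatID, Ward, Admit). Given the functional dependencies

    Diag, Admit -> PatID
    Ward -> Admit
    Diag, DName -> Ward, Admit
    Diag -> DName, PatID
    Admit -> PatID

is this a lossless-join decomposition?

Common attributes: Patient1 ∩ Patient2 = {Admit}.
Closure of {Admit}: Admit → PatID applies, adding PatID. So (Admit)⁺ = {PatID, Admit}.
The closure contains neither all of Patient1 = {Diag, Admit} nor all of Patient2 = {DName, PatID, Ward, Admit}, so the common attributes are not a superkey of either fragment. The join is lossy.

No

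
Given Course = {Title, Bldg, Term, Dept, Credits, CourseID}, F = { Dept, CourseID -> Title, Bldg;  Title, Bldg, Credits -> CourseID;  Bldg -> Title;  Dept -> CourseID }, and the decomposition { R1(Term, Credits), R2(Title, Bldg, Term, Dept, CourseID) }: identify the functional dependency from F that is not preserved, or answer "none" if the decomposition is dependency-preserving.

Title, Bldg, Credits -> CourseID

Check Title, Bldg, Credits → CourseID: no single fragment contains all of {Title, Bldg, Credits, CourseID}, and the restricted closure of {Title, Bldg, Credits} across the fragments never reaches {CourseID}.
Dept, CourseID → Title, Bldg is preserved.
Bldg → Title is preserved.
Dept → CourseID is preserved.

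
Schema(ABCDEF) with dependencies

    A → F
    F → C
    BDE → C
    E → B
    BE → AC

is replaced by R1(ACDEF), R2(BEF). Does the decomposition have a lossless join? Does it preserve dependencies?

lossless and dependency-preserving

Lossless test: (EF)⁺ = {ABCEF}, which contains all of one fragment — lossless.
Dependency preservation: BDE → C; BE → AC are not contained in any single fragment, but the restricted closure of each left-hand side across the fragments still reaches the right-hand side; the remaining FDs each lie inside some fragment. All dependencies are preserved.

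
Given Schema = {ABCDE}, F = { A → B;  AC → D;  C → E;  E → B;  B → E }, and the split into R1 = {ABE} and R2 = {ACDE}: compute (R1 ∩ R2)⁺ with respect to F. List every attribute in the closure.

ABE

R1 ∩ R2 = {AE}.
A → B applies, adding B
Closure: {ABE}.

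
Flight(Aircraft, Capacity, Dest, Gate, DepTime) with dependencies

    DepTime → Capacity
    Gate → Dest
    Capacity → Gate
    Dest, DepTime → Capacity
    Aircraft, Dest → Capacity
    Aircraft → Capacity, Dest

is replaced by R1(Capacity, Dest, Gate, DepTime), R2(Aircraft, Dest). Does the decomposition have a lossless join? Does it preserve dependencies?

Lossless test: (Dest)⁺ = {Dest}, which is a superkey of neither fragment — lossy.
Dependency preservation: the restricted closure of {Aircraft, Dest} across the fragments never reaches {Capacity}, so Aircraft, Dest → Capacity cannot be enforced without a join — not preserved.

lossy and not dependency-preserving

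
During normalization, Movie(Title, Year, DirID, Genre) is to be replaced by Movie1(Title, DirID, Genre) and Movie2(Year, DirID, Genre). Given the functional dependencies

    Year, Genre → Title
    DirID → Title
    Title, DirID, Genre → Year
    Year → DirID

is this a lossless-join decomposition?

Common attributes: Movie1 ∩ Movie2 = {DirID, Genre}.
Closure of {DirID, Genre}: DirID → Title applies, adding Title; Title, DirID, Genre → Year applies, adding Year. So (DirID, Genre)⁺ = {Title, Year, DirID, Genre}.
This closure contains every attribute of Movie1, so Movie1 ∩ Movie2 → Movie1. The join is lossless.

Yes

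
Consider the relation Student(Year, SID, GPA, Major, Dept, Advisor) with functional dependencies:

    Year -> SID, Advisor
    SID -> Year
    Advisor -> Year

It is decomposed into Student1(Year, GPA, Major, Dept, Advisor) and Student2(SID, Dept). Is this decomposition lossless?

No

Common attributes: Student1 ∩ Student2 = {Dept}.
No dependency enlarges {Dept}, so (Dept)⁺ = {Dept}.
The closure contains neither all of Student1 = {Year, GPA, Major, Dept, Advisor} nor all of Student2 = {SID, Dept}, so the common attributes are not a superkey of either fragment. The join is lossy.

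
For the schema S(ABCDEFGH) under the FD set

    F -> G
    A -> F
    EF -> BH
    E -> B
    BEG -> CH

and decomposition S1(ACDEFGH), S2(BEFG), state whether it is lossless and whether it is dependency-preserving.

Lossless test: (EFG)⁺ = {BCEFGH}, which contains all of one fragment — lossless.
Dependency preservation: EF → BH; BEG → CH are not contained in any single fragment, but the restricted closure of each left-hand side across the fragments still reaches the right-hand side; the remaining FDs each lie inside some fragment. All dependencies are preserved.

lossless and dependency-preserving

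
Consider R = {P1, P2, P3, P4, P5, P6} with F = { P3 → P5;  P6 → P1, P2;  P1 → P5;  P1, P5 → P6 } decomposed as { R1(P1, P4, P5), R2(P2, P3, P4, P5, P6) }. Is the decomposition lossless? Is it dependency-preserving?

Lossless test: (P4, P5)⁺ = {P4, P5}, which is a superkey of neither fragment — lossy.
Dependency preservation: the restricted closure of {P6} across the fragments never reaches {P1, P2}, so P6 → P1, P2 cannot be enforced without a join — not preserved.

lossy and not dependency-preserving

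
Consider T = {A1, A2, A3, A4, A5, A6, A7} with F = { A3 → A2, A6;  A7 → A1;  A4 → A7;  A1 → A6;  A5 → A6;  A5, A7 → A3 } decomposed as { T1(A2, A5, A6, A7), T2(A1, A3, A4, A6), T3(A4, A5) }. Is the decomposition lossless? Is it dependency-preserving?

Lossless test (chase): Rows 2 and 3 agree on A4; apply A4→A7 and equate their A7 entries. Rows 1 and 3 agree on A5; apply A5→A6 and equate their A6 entries. Rows 2 and 3 agree on A7; apply A7→A1 and equate their A1 entries. No row becomes fully distinguished — the join is lossy.
Dependency preservation: the restricted closure of {A3} across the fragments never reaches {A2, A6}, so A3 → A2, A6 cannot be enforced without a join — not preserved.

lossy and not dependency-preserving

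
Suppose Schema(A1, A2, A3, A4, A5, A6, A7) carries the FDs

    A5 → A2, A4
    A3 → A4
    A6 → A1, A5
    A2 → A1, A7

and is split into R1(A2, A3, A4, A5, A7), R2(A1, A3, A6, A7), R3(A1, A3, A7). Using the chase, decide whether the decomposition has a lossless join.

No

Chase test. Columns are A1, A2, A3, A4, A5, A6, A7; row i has aⱼ where attribute j ∈ Ri, else bᵢⱼ.
Initial tableau (one row per fragment):
  row 1: b11 a2 a3 a4 a5 b16 a7
  row 2: a1 b22 a3 b24 b25 a6 a7
  row 3: a1 b32 a3 b34 b35 b36 a7
Rows 1 and 2 agree on A3; apply A3→A4 and equate their A4 entries.
Rows 1 and 3 agree on A3; apply A3→A4 and equate their A4 entries.
No row becomes fully distinguished — the join is lossy.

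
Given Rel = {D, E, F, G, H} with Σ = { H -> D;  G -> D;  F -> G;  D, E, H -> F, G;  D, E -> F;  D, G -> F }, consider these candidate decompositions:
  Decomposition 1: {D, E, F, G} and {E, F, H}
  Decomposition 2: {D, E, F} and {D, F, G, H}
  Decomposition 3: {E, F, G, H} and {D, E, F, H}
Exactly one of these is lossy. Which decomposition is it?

Decomposition 2

Decomposition 1: common = {E, F}, closure = {D, E, F, G} → lossless.
Decomposition 2: common = {D, F}, closure = {D, F, G} → lossy.
Decomposition 3: common = {E, F, H}, closure = {D, E, F, G, H} → lossless.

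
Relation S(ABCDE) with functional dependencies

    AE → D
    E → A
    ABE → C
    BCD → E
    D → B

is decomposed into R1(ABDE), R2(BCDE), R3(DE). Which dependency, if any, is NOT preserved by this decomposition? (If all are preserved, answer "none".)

none

AE → D lies within R1.
E → A lies within R1.
ABE → C: restricted closure across fragments reaches C.
BCD → E lies within R2.
D → B lies within R1.
Every dependency is enforceable on the fragments, so the decomposition is dependency-preserving.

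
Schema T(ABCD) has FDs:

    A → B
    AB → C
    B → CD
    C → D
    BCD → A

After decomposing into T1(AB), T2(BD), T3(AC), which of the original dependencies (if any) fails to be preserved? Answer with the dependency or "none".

Check C → D: no single fragment contains all of {CD}, and the restricted closure of {C} across the fragments never reaches {D}.
A → B is preserved.
AB → C is preserved.
B → CD is preserved.
BCD → A is preserved.

C → D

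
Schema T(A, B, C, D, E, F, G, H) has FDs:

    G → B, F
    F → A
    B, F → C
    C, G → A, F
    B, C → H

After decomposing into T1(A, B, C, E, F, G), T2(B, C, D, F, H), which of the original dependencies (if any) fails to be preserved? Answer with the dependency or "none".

G → B, F lies within T1.
F → A lies within T1.
B, F → C lies within T1.
C, G → A, F lies within T1.
B, C → H lies within T2.
Every dependency is enforceable on the fragments, so the decomposition is dependency-preserving.

none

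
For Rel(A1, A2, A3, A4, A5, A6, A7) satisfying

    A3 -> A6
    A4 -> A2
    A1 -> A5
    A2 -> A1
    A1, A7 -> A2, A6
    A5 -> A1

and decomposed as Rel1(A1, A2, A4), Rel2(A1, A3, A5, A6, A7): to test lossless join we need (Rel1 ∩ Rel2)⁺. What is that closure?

A1, A5

Rel1 ∩ Rel2 = {A1}.
A1 → A5 applies, adding A5
Closure: {A1, A5}.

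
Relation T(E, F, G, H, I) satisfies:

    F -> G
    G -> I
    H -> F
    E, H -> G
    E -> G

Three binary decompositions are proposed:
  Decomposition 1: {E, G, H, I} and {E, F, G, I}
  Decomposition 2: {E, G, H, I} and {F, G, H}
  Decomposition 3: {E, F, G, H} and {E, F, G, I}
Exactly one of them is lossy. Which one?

Decomposition 1

Decomposition 1: common = {E, G, I}, closure = {E, G, I} → lossy.
Decomposition 2: common = {G, H}, closure = {F, G, H, I} → lossless.
Decomposition 3: common = {E, F, G}, closure = {E, F, G, I} → lossless.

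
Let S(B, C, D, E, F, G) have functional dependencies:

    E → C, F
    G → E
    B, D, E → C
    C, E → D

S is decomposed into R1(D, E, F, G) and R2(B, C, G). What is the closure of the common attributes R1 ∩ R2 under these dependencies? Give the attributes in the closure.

C, D, E, F, G

R1 ∩ R2 = {G}.
G → E applies, adding E
E → C, F applies, adding C, F
C, E → D applies, adding D
Closure: {C, D, E, F, G}.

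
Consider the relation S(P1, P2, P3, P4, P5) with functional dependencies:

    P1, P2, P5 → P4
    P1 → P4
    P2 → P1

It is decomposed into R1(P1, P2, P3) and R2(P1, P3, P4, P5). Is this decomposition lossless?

Common attributes: R1 ∩ R2 = {P1, P3}.
Closure of {P1, P3}: P1 → P4 applies, adding P4. So (P1, P3)⁺ = {P1, P3, P4}.
The closure contains neither all of R1 = {P1, P2, P3} nor all of R2 = {P1, P3, P4, P5}, so the common attributes are not a superkey of either fragment. The join is lossy.

No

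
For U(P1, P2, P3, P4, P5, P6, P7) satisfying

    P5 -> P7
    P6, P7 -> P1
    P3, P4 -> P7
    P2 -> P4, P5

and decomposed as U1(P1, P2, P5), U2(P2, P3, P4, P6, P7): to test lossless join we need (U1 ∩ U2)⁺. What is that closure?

U1 ∩ U2 = {P2}.
P2 → P4, P5 applies, adding P4, P5
P5 → P7 applies, adding P7
Closure: {P2, P4, P5, P7}.

P2, P4, P5, P7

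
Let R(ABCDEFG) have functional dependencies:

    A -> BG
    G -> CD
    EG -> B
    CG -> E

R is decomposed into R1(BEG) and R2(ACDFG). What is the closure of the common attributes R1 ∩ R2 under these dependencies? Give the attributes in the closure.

BCDEG

R1 ∩ R2 = {G}.
G → CD applies, adding CD
CG → E applies, adding E
EG → B applies, adding B
Closure: {BCDEG}.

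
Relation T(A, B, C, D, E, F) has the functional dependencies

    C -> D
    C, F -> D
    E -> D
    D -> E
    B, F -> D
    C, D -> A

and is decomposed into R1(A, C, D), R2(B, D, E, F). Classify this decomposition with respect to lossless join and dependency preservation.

Lossless test: (D)⁺ = {D, E}, which is a superkey of neither fragment — lossy.
Dependency preservation: C, F → D is not contained in any single fragment, but the restricted closure of its left-hand side across the fragments still reaches the right-hand side; the remaining FDs each lie inside some fragment. All dependencies are preserved.

lossy but dependency-preserving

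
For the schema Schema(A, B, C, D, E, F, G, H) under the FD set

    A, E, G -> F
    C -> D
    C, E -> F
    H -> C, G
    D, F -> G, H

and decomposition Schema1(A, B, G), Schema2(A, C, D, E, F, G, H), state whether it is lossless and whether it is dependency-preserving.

lossy but dependency-preserving

Lossless test: (A, G)⁺ = {A, G}, which is a superkey of neither fragment — lossy.
Dependency preservation: every FD's attributes lie within a single fragment, so each can be enforced locally — preserved.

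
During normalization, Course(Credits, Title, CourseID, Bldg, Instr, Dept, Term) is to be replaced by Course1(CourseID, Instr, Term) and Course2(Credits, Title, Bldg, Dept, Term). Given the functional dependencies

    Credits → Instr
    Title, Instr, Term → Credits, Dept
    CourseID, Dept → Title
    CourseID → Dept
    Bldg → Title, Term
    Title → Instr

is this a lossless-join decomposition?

Common attributes: Course1 ∩ Course2 = {Term}.
No dependency enlarges {Term}, so (Term)⁺ = {Term}.
The closure contains neither all of Course1 = {CourseID, Instr, Term} nor all of Course2 = {Credits, Title, Bldg, Dept, Term}, so the common attributes are not a superkey of either fragment. The join is lossy.

No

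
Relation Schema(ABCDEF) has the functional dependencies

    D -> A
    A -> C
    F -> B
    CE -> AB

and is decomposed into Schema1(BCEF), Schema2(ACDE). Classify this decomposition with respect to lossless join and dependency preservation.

Lossless test: (CE)⁺ = {ABCE}, which is a superkey of neither fragment — lossy.
Dependency preservation: CE → AB is not contained in any single fragment, but the restricted closure of its left-hand side across the fragments still reaches the right-hand side; the remaining FDs each lie inside some fragment. All dependencies are preserved.

lossy but dependency-preserving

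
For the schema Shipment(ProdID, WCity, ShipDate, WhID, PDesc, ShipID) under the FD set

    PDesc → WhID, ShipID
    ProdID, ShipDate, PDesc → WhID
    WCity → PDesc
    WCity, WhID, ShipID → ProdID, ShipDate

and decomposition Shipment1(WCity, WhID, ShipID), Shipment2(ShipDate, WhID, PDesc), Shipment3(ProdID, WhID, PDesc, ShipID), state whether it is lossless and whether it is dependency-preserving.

lossy and not dependency-preserving

Lossless test (chase): Rows 2 and 3 agree on PDesc; apply PDesc→WhID, ShipID and equate their WhID, ShipID entries. No row becomes fully distinguished — the join is lossy.
Dependency preservation: the restricted closure of {WCity} across the fragments never reaches {PDesc}, so WCity → PDesc cannot be enforced without a join — not preserved.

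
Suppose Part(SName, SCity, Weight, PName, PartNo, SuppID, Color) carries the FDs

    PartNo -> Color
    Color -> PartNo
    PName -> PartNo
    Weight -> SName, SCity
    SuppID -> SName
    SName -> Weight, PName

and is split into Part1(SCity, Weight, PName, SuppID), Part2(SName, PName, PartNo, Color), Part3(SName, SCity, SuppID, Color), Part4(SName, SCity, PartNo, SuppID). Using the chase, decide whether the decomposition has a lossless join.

Yes

Chase test. Columns are SName, SCity, Weight, PName, PartNo, SuppID, Color; row i has aⱼ where attribute j ∈ Parti, else bᵢⱼ.
Initial tableau (one row per fragment):
  row 1: b11 a2 a3 a4 b15 a6 b17
  row 2: a1 b22 b23 a4 a5 b26 a7
  row 3: a1 a2 b33 b34 b35 a6 a7
  row 4: a1 a2 b43 b44 a5 a6 b47
Rows 2 and 4 agree on PartNo; apply PartNo→Color and equate their Color entries.
Rows 2 and 3 agree on Color; apply Color→PartNo and equate their PartNo entries.
Rows 1 and 2 agree on PName; apply PName→PartNo and equate their PartNo entries.
Rows 1 and 3 agree on SuppID; apply SuppID→SName and equate their SName entries.
Rows 1 and 2 agree on SName; apply SName→Weight, PName and equate their Weight, PName entries.
Rows 1 and 3 agree on SName; apply SName→Weight, PName and equate their Weight, PName entries.
Rows 1 and 4 agree on SName; apply SName→Weight, PName and equate their Weight, PName entries.
Rows 1 and 2 agree on PartNo; apply PartNo→Color and equate their Color entries.
Rows 1 and 2 agree on Weight; apply Weight→SName, SCity and equate their SName, SCity entries.
Row 1 is now all distinguished symbols — the join is lossless.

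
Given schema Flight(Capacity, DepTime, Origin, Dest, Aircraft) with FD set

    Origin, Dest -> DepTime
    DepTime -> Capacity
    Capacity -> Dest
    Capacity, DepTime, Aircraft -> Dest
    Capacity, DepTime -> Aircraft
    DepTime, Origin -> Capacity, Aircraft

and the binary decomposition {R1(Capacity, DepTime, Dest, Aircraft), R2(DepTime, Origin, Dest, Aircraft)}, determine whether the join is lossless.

Yes

Common attributes: R1 ∩ R2 = {DepTime, Dest, Aircraft}.
Closure of {DepTime, Dest, Aircraft}: DepTime → Capacity applies, adding Capacity. So (DepTime, Dest, Aircraft)⁺ = {Capacity, DepTime, Dest, Aircraft}.
This closure contains every attribute of R1, so R1 ∩ R2 → R1. The join is lossless.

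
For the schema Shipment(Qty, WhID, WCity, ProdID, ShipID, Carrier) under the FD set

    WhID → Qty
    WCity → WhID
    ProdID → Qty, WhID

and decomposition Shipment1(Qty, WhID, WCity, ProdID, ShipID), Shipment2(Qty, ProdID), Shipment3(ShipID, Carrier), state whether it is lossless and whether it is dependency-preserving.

lossy but dependency-preserving

Lossless test (chase): Rows 1 and 2 agree on ProdID; apply ProdID→Qty, WhID and equate their Qty, WhID entries. No row becomes fully distinguished — the join is lossy.
Dependency preservation: every FD's attributes lie within a single fragment, so each can be enforced locally — preserved.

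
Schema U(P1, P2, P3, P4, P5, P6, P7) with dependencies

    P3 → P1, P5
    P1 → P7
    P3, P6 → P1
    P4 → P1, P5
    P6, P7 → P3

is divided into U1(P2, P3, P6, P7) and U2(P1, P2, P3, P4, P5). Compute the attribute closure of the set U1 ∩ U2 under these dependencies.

P1, P2, P3, P5, P7

U1 ∩ U2 = {P2, P3}.
P3 → P1, P5 applies, adding P1, P5
P1 → P7 applies, adding P7
Closure: {P1, P2, P3, P5, P7}.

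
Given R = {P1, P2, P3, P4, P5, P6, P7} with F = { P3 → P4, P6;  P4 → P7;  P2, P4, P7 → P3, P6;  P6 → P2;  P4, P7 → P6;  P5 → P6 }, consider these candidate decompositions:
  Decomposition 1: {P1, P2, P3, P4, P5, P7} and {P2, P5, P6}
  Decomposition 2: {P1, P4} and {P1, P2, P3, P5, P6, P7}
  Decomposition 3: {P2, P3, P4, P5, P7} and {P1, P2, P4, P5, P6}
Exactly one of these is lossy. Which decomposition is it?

Decomposition 1: common = {P2, P5}, closure = {P2, P5, P6} → lossless.
Decomposition 2: common = {P1}, closure = {P1} → lossy.
Decomposition 3: common = {P2, P4, P5}, closure = {P2, P3, P4, P5, P6, P7} → lossless.

Decomposition 2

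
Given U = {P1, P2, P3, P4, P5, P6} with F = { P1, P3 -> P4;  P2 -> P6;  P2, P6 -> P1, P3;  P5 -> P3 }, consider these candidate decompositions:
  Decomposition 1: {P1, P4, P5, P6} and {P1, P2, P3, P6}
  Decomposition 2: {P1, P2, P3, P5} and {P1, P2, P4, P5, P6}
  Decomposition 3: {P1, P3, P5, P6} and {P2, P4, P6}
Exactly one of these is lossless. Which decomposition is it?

Decomposition 1: common = {P1, P6}, closure = {P1, P6} → lossy.
Decomposition 2: common = {P1, P2, P5}, closure = {P1, P2, P3, P4, P5, P6} → lossless.
Decomposition 3: common = {P6}, closure = {P6} → lossy.

Decomposition 2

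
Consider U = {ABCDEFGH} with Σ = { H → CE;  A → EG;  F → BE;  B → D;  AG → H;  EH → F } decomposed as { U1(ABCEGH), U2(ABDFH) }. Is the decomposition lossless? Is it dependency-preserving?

Lossless test: (ABH)⁺ = {ABCDEFGH}, which contains all of one fragment — lossless.
Dependency preservation: the restricted closure of {F} across the fragments never reaches {BE}, so F → BE cannot be enforced without a join — not preserved.

lossless but not dependency-preserving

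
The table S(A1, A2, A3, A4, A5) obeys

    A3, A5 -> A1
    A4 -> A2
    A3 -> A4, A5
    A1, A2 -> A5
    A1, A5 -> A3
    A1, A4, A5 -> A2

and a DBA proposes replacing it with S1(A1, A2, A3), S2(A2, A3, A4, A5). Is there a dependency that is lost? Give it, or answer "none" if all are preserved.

A1, A5 -> A3

Check A1, A5 → A3: no single fragment contains all of {A1, A3, A5}, and the restricted closure of {A1, A5} across the fragments never reaches {A3}.
A3, A5 → A1 is preserved.
A4 → A2 is preserved.
A3 → A4, A5 is preserved.
A1, A2 → A5 is preserved.
A1, A4, A5 → A2 is preserved.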